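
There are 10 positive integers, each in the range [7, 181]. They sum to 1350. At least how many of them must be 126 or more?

2

Each value short of 126 is at most 125, costing at least 181 − 125 = 56 against the maximum total of 1810.
We can afford to lose at most 1810 − 1350 = 460, so at most ⌊460/56⌋ = 8 fall short, and at least 2 are ≥ 126.
Exactly 2 works: 2 values at 181 and 8 at 125 total 1362; lower one of the high values by 12 (still ≥ 126) to hit 1350.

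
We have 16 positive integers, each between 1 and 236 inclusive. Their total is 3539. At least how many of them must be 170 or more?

Each value short of 170 is at most 169, costing at least 236 − 169 = 67 against the maximum total of 3776.
We can afford to lose at most 3776 − 3539 = 237, so at most ⌊237/67⌋ = 3 fall short, and at least 13 are ≥ 170.
Exactly 13 works: 13 values at 236 and 3 at 169 total 3575; lower one of the high values by 36 (still ≥ 170) to hit 3539.

13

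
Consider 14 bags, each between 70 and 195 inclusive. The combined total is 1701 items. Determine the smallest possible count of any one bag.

70

To make one bag as small as possible, make the other 13 as large as possible.
The other 13 can take up 13 × 195 = 2535 ≥ 1701 − 70, so one bag can sit at its floor of 70.
Achievable: one at 70 and the other 13 totalling 1631, which fits since 13 × 70 ≤ 1631 ≤ 13 × 195.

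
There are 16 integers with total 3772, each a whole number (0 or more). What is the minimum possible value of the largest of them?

The average is 3772/16 > 235, so not all 16 can be 235 or less; the largest is ≥ 236.
Equality holds with 12 values of 236 and 4 values of 235.

236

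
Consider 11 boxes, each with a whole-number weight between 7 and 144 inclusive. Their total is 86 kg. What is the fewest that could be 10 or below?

9

Let j be the number exceeding 10. Then the total is ≥ 11·j + 7·(11 − j) = 77 + 4j.
So 4j ≤ 9 and j ≤ 2; hence at least 11 − 2 = 9 are ≤ 10.
Exactly 9 works: 9 values at 7 and 2 at 11 total 85; raise one of the low values by 1 (still ≤ 10) to hit 86.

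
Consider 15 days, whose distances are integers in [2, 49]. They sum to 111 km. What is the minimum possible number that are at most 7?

2

Each value above 7 is at least 8, contributing at least 8 − 2 = 6 above the floor 2.
The sum exceeds the floor total 30 by 81, so at most ⌊81/6⌋ = 13 exceed 7, and at least 2 are ≤ 7.
Exactly 2 works: 2 values at 2 and 13 at 8 total 108; raise one of the low values by 3 (still ≤ 7) to hit 111.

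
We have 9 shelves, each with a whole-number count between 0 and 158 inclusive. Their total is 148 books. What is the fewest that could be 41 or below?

6

If only k of them are at most 41, the other 9 − k are at least 42, so the total is at least (9 − k)·42 + k·0.
This is ≤ 148, so (9 − k)·42 + 0k ≤ 148, which gives k ≥ 6.
Exactly 6 works: 6 values at 0 and 3 at 42 total 126; raise one of the low values by 22 (still ≤ 41) to hit 148.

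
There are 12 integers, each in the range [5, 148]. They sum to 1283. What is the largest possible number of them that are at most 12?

3

Suppose k of them are at most 12. Those contribute at most 12 each and the rest at most 148 each.
So the total is at most 12k + 148(12 − k) = 1776 − 136k. This must still be ≥ 1283, so k ≤ 3.
k = 3 is achieved by 3 values at 12 and 9 at 148, total 1368; lower one of the 148's by 85 (still > 12) to reach 1283.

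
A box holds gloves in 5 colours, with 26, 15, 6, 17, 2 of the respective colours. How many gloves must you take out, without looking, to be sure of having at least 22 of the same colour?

62

In the worst case you take as many as possible of each colour without reaching 22: 21 + 15 + 6 + 17 + 2 = 61.
The next one must give 22 of some colour, so 61 + 1 = 62.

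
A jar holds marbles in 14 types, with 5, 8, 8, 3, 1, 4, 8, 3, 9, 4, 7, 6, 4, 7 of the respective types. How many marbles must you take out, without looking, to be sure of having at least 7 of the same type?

67

In the worst case you take as many as possible of each type without reaching 7: 5 + 6 + 6 + 3 + 1 + 4 + 6 + 3 + 6 + 4 + 6 + 6 + 4 + 6 = 66.
The next one must give 7 of some type, so 66 + 1 = 67.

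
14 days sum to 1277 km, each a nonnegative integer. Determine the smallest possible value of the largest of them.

92

The average is 1277/14 > 91, so not all 14 can be 91 or less; the largest is ≥ 92.
Taking 11 copies of 91 and 3 copies of 92 gives exactly 1277, so 92 is attained.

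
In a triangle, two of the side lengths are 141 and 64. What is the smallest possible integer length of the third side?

The third side must exceed |141 − 64| = 77.
The smallest integer above 77 is 78.

78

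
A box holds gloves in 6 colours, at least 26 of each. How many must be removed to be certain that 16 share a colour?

91

In the worst case you draw 15 of each of the 6 colours: 6 × 15 = 90.
One more forces 16 of some colour, so 90 + 1 = 91.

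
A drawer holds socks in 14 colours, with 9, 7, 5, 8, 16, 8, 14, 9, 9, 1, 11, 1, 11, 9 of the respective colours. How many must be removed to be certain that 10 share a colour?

In the worst case you take as many as possible of each colour without reaching 10: 9 + 7 + 5 + 8 + 9 + 8 + 9 + 9 + 9 + 1 + 9 + 1 + 9 + 9 = 102.
The next one must give 10 of some colour, so 102 + 1 = 103.

103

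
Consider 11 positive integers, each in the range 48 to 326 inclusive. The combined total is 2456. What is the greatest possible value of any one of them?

Maximizing one value means minimizing the remaining 10.
The other 10 contribute at least 10 × 48 = 480, leaving at most 2456 − 480 = 1976.
But each integer is capped at 326, so the maximum is 326.
Achievable: one at 326 and the other 10 totalling 2130, which fits since 10 × 48 ≤ 2130 ≤ 10 × 326.

326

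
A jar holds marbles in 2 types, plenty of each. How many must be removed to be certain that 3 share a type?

5

You could draw 2 of every type without reaching 3 of any — 4 in all.
One more forces 3 of some type, so 4 + 1 = 5.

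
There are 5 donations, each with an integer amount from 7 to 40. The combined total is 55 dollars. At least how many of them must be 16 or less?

3

Each value above 16 is at least 17, contributing at least 17 − 7 = 10 above the floor 7.
The sum exceeds the floor total 35 by 20, so at most ⌊20/10⌋ = 2 exceed 16, and at least 3 are ≤ 16.
Exactly 3 works: 3 values at 7 and 2 at 17 total 55.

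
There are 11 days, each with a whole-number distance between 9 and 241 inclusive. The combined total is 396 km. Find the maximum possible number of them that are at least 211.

1

With k values at 211 or above and the rest at least 9, the sum is at least 99 + 202k.
Since the sum is 396, we need 202k ≤ 297, i.e. k ≤ 1.
k = 1 is achieved by 1 value at 211 and 10 at 9, total 301; add 95 to one value (staying below 211) to reach 396.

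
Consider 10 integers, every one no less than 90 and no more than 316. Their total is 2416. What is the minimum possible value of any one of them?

To make one integer as small as possible, make the other 9 as large as possible.
The other 9 can take up 9 × 316 = 2844 ≥ 2416 − 90, so one integer can sit at its floor of 90.
Achievable: one at 90 and the other 9 totalling 2326, which fits since 9 × 90 ≤ 2326 ≤ 9 × 316.

90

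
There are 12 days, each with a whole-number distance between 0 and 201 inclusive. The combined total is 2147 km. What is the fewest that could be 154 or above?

Each value short of 154 is at most 153, costing at least 201 − 153 = 48 against the maximum total of 2412.
We can afford to lose at most 2412 − 2147 = 265, so at most ⌊265/48⌋ = 5 fall short, and at least 7 are ≥ 154.
Exactly 7 works: 7 values at 201 and 5 at 153 total 2172; lower one of the high values by 25 (still ≥ 154) to hit 2147.

7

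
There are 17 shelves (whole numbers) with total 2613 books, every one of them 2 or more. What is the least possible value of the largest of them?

154

The average is 2613/17 > 153, so not all 17 can be 153 or less; the largest is ≥ 154.
Equality holds with 12 values of 154 and 5 values of 153.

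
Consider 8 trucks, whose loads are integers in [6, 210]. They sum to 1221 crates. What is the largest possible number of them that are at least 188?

With k values at 188 or above and the rest at least 6, the sum is at least 48 + 182k.
Since the sum is 1221, we need 182k ≤ 1173, i.e. k ≤ 6.
k = 6 is achieved by 6 values at 188 and 2 at 6, total 1140; add 81 to one value (staying below 188) to reach 1221.

6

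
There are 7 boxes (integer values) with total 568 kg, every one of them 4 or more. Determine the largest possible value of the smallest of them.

If every one of the 7 were at least 82, the total would be at least 7 × 82 = 574 > 568.
Taking 6 copies of 81 and 1 copy of 82 gives exactly 568, so 81 is attained.

81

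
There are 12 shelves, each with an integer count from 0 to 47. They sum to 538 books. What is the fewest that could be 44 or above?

Suppose at most 12 − j of them reach 44; then j values are ≤ 43 and the rest ≤ 47.
The total is then ≤ 43·j + 47·(12 − j) = 564 − 4j. For this to be ≥ 538 we need j ≤ 6, so at least 12 − 6 = 6 must reach 44.
Exactly 6 works: 6 values at 47 and 6 at 43 total 540; lower one of the high values by 2 (still ≥ 44) to hit 538.

6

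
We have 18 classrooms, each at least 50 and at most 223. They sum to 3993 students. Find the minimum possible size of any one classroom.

To make one classroom as small as possible, make the other 17 as large as possible.
The other 17 contribute at most 17 × 223 = 3791, leaving at least 3993 − 3791 = 202.
Since 202 ≥ 50, this is achievable: one at 202 and 17 at 223.

202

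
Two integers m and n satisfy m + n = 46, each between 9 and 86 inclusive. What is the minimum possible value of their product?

333

mn = m(46 − m) is concave in m, so over [9, 37] it is minimized at an endpoint.
The extreme feasible split is m = 9, n = 37, giving mn = 333.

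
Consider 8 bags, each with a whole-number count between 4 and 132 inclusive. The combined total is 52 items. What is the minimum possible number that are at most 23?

7

Let j be the number exceeding 23. Then the total is ≥ 24·j + 4·(8 − j) = 32 + 20j.
So 20j ≤ 20 and j ≤ 1; hence at least 8 − 1 = 7 are ≤ 23.
Exactly 7 works: 7 values at 4 and 1 at 24 total 52.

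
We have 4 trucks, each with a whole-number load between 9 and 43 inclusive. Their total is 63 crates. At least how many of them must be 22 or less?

3

Each value above 22 is at least 23, contributing at least 23 − 9 = 14 above the floor 9.
The sum exceeds the floor total 36 by 27, so at most ⌊27/14⌋ = 1 exceed 22, and at least 3 are ≤ 22.
Exactly 3 works: 3 values at 9 and 1 at 23 total 50; raise one of the low values by 13 (still ≤ 22) to hit 63.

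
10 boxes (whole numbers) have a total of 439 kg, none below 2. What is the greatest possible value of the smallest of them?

43

The 10 values sum to 439, so their minimum is at most ⌊439/10⌋ = 43.
Taking 1 copy of 43 and 9 copies of 44 gives exactly 439, so 43 is attained.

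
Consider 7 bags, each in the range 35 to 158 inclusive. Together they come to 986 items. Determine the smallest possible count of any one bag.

To make one bag as small as possible, make the other 6 as large as possible.
The other 6 contribute at most 6 × 158 = 948, leaving at least 986 − 948 = 38.
Since 38 ≥ 35, this is achievable: one at 38 and 6 at 158.

38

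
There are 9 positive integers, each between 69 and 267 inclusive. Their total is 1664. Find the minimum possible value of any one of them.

Minimizing one value means maximizing the remaining 8.
The other 8 can take up 8 × 267 = 2136 ≥ 1664 − 69, so one integer can sit at its floor of 69.
Achievable: one at 69 and the other 8 totalling 1595, which fits since 8 × 69 ≤ 1595 ≤ 8 × 267.

69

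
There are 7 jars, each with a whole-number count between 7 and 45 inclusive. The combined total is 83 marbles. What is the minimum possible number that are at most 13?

3

Let j be the number exceeding 13. Then the total is ≥ 14·j + 7·(7 − j) = 49 + 7j.
So 7j ≤ 34 and j ≤ 4; hence at least 7 − 4 = 3 are ≤ 13.
Exactly 3 works: 3 values at 7 and 4 at 14 total 77; raise one of the low values by 6 (still ≤ 13) to hit 83.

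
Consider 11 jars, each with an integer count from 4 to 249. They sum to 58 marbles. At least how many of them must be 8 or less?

9

Each value above 8 is at least 9, contributing at least 9 − 4 = 5 above the floor 4.
The sum exceeds the floor total 44 by 14, so at most ⌊14/5⌋ = 2 exceed 8, and at least 9 are ≤ 8.
Exactly 9 works: 9 values at 4 and 2 at 9 total 54; raise one of the low values by 4 (still ≤ 8) to hit 58.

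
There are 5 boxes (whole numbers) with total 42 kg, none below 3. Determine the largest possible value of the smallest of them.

The average is 42/5 < 9, so some value is ≤ 8.
Achievable: 3 of them at 8 and 2 at 9 total 42.

8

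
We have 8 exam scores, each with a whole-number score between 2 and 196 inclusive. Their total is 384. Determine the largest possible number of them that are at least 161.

With k values at 161 or above and the rest at least 2, the sum is at least 16 + 159k.
Since the sum is 384, we need 159k ≤ 368, i.e. k ≤ 2.
k = 2 is achieved by 2 values at 161 and 6 at 2, total 334; add 50 to one value (staying below 161) to reach 384.

2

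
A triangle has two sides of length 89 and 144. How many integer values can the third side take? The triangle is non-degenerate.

The triangle inequality gives |89 − 144| < c < 89 + 144, i.e. 55 < c < 233.
So c can be any integer from 56 to 232: 177 values.

177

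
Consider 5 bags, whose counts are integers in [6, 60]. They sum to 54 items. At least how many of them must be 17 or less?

If only k of them are at most 17, the other 5 − k are at least 18, so the total is at least (5 − k)·18 + k·6.
This is ≤ 54, so (5 − k)·18 + 6k ≤ 54, which gives k ≥ 3.
Exactly 3 works: 3 values at 6 and 2 at 18 total 54.

3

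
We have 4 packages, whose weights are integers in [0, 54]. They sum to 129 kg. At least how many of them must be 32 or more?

If only k of them are at least 32, the other 4 − k are at most 31, so the total is at most k·54 + (4 − k)·31.
This must reach 129, so k·54 + (4 − k)·31 ≥ 129, giving k ≥ 1.
Exactly 1 works: 1 value at 54 and 3 at 31 total 147; lower one of the high values by 18 (still ≥ 32) to hit 129.

1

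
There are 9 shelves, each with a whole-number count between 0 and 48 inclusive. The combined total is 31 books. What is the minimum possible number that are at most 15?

8

Let j be the number exceeding 15. Then the total is ≥ 16·j + 0·(9 − j) = 0 + 16j.
So 16j ≤ 31 and j ≤ 1; hence at least 9 − 1 = 8 are ≤ 15.
Exactly 8 works: 8 values at 0 and 1 at 16 total 16; raise one of the low values by 15 (still ≤ 15) to hit 31.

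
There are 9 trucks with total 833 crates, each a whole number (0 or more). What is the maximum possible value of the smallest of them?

The average is 833/9 < 93, so some value is ≤ 92.
Taking 4 copies of 92 and 5 copies of 93 gives exactly 833, so 92 is attained.

92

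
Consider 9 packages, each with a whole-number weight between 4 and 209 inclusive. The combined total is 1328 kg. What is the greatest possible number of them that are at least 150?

With k values at 150 or above and the rest at least 4, the sum is at least 36 + 146k.
Since the sum is 1328, we need 146k ≤ 1292, i.e. k ≤ 8.
k = 8 is achieved by 8 values at 150 and 1 at 4, total 1204; add 124 to one value (staying below 150) to reach 1328.

8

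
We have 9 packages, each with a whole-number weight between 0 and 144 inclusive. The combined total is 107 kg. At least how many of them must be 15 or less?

3

Each value above 15 is at least 16, contributing at least 16 − 0 = 16 above the floor 0.
The sum exceeds the floor total 0 by 107, so at most ⌊107/16⌋ = 6 exceed 15, and at least 3 are ≤ 15.
Exactly 3 works: 3 values at 0 and 6 at 16 total 96; raise one of the low values by 11 (still ≤ 15) to hit 107.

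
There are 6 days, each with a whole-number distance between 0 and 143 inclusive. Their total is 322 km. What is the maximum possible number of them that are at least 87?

With k values at 87 or above and the rest at least 0, the sum is at least 0 + 87k.
Since the sum is 322, we need 87k ≤ 322, i.e. k ≤ 3.
k = 3 is achieved by 3 values at 87 and 3 at 0, total 261; add 61 to one value (staying below 87) to reach 322.

3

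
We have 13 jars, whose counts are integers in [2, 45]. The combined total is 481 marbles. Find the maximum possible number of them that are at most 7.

Suppose k of them are at most 7. Those contribute at most 7 each and the rest at most 45 each.
So the total is at most 7k + 45(13 − k) = 585 − 38k. This must still be ≥ 481, so k ≤ 2.
k = 2 is achieved by 2 values at 7 and 11 at 45, total 509; lower one of the 45's by 28 (still > 7) to reach 481.

2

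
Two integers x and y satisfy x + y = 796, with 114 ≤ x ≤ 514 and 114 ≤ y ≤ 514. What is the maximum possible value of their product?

158404

xy = x(796 − x) is maximized when x is as near 796/2 as the bounds allow.
Taking x = 398 and y = 398 (both in [114, 514]) gives xy = 158404.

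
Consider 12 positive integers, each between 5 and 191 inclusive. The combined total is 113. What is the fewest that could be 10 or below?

If only k of them are at most 10, the other 12 − k are at least 11, so the total is at least (12 − k)·11 + k·5.
This is ≤ 113, so (12 − k)·11 + 5k ≤ 113, which gives k ≥ 4.
Exactly 4 works: 4 values at 5 and 8 at 11 total 108; raise one of the low values by 5 (still ≤ 10) to hit 113.

4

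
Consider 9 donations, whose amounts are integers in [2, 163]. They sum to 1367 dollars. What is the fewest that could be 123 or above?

7

If only k of them are at least 123, the other 9 − k are at most 122, so the total is at most k·163 + (9 − k)·122.
This must reach 1367, so k·163 + (9 − k)·122 ≥ 1367, giving k ≥ 7.
Exactly 7 works: 7 values at 163 and 2 at 122 total 1385; lower one of the high values by 18 (still ≥ 123) to hit 1367.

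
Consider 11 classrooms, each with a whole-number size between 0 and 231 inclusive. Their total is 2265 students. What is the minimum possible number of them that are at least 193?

If only k of them are at least 193, the other 11 − k are at most 192, so the total is at most k·231 + (11 − k)·192.
This must reach 2265, so k·231 + (11 − k)·192 ≥ 2265, giving k ≥ 4.
Exactly 4 works: 4 values at 231 and 7 at 192 total 2268; lower one of the high values by 3 (still ≥ 193) to hit 2265.

4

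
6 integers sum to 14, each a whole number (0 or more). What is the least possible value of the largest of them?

Some value must be at least ⌈14/6⌉ = 3, since 6 × 2 = 12 < 14.
Achievable: 2 of them at 3 and 4 at 2 total 14.

3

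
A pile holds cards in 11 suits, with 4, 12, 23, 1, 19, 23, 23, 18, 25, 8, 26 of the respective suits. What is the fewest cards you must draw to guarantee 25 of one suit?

180

In the worst case you take as many as possible of each suit without reaching 25: 4 + 12 + 23 + 1 + 19 + 23 + 23 + 18 + 24 + 8 + 24 = 179.
The next one must give 25 of some suit, so 179 + 1 = 180.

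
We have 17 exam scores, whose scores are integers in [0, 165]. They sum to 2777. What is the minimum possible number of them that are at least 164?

3

If only k of them are at least 164, the other 17 − k are at most 163, so the total is at most k·165 + (17 − k)·163.
This must reach 2777, so k·165 + (17 − k)·163 ≥ 2777, giving k ≥ 3.
Exactly 3 works: 3 values at 165 and 14 at 163 total 2777.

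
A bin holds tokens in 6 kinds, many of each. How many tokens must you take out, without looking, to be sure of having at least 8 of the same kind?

43

You could draw 7 of every kind without reaching 8 of any — 42 in all.
One more forces 8 of some kind, so 42 + 1 = 43.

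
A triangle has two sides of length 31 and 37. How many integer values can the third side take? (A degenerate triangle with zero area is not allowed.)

61

The triangle inequality gives |31 − 37| < c < 31 + 37, i.e. 6 < c < 68.
So c can be any integer from 7 to 67: 61 values.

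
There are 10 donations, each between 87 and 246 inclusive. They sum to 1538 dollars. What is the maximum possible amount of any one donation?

246

Maximizing one value means minimizing the remaining 9.
The other 9 contribute at least 9 × 87 = 783, leaving at most 1538 − 783 = 755.
But each donation is capped at 246, so the maximum is 246.
Achievable: one at 246 and the other 9 totalling 1292, which fits since 9 × 87 ≤ 1292 ≤ 9 × 246.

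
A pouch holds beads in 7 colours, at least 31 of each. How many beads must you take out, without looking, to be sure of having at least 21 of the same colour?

141

You could draw 20 of every colour without reaching 21 of any — 140 in all.
One more forces 21 of some colour, so 140 + 1 = 141.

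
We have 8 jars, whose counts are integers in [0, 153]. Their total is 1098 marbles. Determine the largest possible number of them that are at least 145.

7

With k values at 145 or above and the rest at least 0, the sum is at least 0 + 145k.
Since the sum is 1098, we need 145k ≤ 1098, i.e. k ≤ 7.
k = 7 is achieved by 7 values at 145 and 1 at 0, total 1015; add 83 to one value (staying below 145) to reach 1098.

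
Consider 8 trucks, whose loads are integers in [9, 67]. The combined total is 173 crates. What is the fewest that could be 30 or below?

4

Let j be the number exceeding 30. Then the total is ≥ 31·j + 9·(8 − j) = 72 + 22j.
So 22j ≤ 101 and j ≤ 4; hence at least 8 − 4 = 4 are ≤ 30.
Exactly 4 works: 4 values at 9 and 4 at 31 total 160; raise one of the low values by 13 (still ≤ 30) to hit 173.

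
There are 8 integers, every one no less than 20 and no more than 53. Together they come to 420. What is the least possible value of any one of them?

Minimizing one value means maximizing the remaining 7.
The other 7 contribute at most 7 × 53 = 371, leaving at least 420 − 371 = 49.
Since 49 ≥ 20, this is achievable: one at 49 and 7 at 53.

49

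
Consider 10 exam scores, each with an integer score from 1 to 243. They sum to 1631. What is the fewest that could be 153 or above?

If only k of them are at least 153, the other 10 − k are at most 152, so the total is at most k·243 + (10 − k)·152.
This must reach 1631, so k·243 + (10 − k)·152 ≥ 1631, giving k ≥ 2.
Exactly 2 works: 2 values at 243 and 8 at 152 total 1702; lower one of the high values by 71 (still ≥ 153) to hit 1631.

2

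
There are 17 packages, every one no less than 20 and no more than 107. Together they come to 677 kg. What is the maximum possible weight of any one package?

Maximizing one value means minimizing the remaining 16.
The other 16 contribute at least 16 × 20 = 320, leaving at most 677 − 320 = 357.
But each package is capped at 107, so the maximum is 107.
Achievable: one at 107 and the other 16 totalling 570, which fits since 16 × 20 ≤ 570 ≤ 16 × 107.

107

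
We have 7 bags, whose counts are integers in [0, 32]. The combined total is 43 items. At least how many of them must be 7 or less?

Let j be the number exceeding 7. Then the total is ≥ 8·j + 0·(7 − j) = 0 + 8j.
So 8j ≤ 43 and j ≤ 5; hence at least 7 − 5 = 2 are ≤ 7.
Exactly 2 works: 2 values at 0 and 5 at 8 total 40; raise one of the low values by 3 (still ≤ 7) to hit 43.

2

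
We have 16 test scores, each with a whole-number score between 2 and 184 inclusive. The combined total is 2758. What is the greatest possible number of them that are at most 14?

1

Suppose k of them are at most 14. Those contribute at most 14 each and the rest at most 184 each.
So the total is at most 14k + 184(16 − k) = 2944 − 170k. This must still be ≥ 2758, so k ≤ 1.
k = 1 is achieved by 1 value at 14 and 15 at 184, total 2774; lower one of the 184's by 16 (still > 14) to reach 2758.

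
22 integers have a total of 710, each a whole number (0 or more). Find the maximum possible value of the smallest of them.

32

The 22 values sum to 710, so their minimum is at most ⌊710/22⌋ = 32.
Taking 16 copies of 32 and 6 copies of 33 gives exactly 710, so 32 is attained.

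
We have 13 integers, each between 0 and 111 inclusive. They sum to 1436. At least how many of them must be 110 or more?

10

Suppose at most 13 − j of them reach 110; then j values are ≤ 109 and the rest ≤ 111.
The total is then ≤ 109·j + 111·(13 − j) = 1443 − 2j. For this to be ≥ 1436 we need j ≤ 3, so at least 13 − 3 = 10 must reach 110.
Exactly 10 works: 10 values at 111 and 3 at 109 total 1437; lower one of the high values by 1 (still ≥ 110) to hit 1436.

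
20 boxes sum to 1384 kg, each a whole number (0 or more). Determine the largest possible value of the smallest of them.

69

If every one of the 20 were at least 70, the total would be at least 20 × 70 = 1400 > 1384.
Equality holds with 16 values of 69 and 4 values of 70.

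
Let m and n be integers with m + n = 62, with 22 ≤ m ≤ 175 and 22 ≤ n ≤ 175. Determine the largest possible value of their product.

mn = m(62 − m) is maximized when m is as near 62/2 as the bounds allow.
Taking m = 31 and n = 31 (both in [22, 175]) gives mn = 961.

961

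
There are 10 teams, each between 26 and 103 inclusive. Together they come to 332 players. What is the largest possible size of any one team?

To make one team as large as possible, make the other 9 as small as possible.
The other 9 contribute at least 9 × 26 = 234, leaving at most 332 − 234 = 98.
Since 98 ≤ 103, this is achievable: one at 98 and 9 at 26.

98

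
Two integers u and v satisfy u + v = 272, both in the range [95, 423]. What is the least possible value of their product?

uv = u(272 − u) is concave in u, so over [95, 177] it is minimized at an endpoint.
At the endpoint u = 95, v = 272 − 95 = 177, so uv = 95 × 177 = 16815.

16815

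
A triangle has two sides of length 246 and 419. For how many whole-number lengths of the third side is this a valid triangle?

491

The triangle inequality gives |246 − 419| < c < 246 + 419, i.e. 173 < c < 665.
So c can be any integer from 174 to 664: 491 values.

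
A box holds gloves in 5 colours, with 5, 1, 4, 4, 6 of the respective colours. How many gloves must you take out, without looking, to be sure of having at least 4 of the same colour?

14

In the worst case you take as many as possible of each colour without reaching 4: 3 + 1 + 3 + 3 + 3 = 13.
The next one must give 4 of some colour, so 13 + 1 = 14.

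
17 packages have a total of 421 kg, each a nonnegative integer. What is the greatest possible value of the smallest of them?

24

If every one of the 17 were at least 25, the total would be at least 17 × 25 = 425 > 421.
Equality holds with 4 values of 24 and 13 values of 25.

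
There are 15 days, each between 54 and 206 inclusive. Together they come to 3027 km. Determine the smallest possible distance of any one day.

143

To make one day as small as possible, make the other 14 as large as possible.
The other 14 contribute at most 14 × 206 = 2884, leaving at least 3027 − 2884 = 143.
Since 143 ≥ 54, this is achievable: one at 143 and 14 at 206.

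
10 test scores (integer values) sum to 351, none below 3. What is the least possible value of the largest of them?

If every one of the 10 were at most 35, the total would be at most 10 × 35 = 350 < 351.
Achievable: 1 of them at 36 and 9 at 35 total 351.

36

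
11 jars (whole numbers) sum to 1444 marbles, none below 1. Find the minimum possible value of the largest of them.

Some value must be at least ⌈1444/11⌉ = 132, since 11 × 131 = 1441 < 1444.
Taking 8 copies of 131 and 3 copies of 132 gives exactly 1444, so 132 is attained.

132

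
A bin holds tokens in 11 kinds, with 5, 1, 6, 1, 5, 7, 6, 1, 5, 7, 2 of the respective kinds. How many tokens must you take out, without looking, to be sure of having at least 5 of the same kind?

In the worst case you take as many as possible of each kind without reaching 5: 4 + 1 + 4 + 1 + 4 + 4 + 4 + 1 + 4 + 4 + 2 = 33.
The next one must give 5 of some kind, so 33 + 1 = 34.

34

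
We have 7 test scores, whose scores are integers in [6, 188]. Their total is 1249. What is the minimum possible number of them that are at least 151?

6

Suppose at most 7 − j of them reach 151; then j values are ≤ 150 and the rest ≤ 188.
The total is then ≤ 150·j + 188·(7 − j) = 1316 − 38j. For this to be ≥ 1249 we need j ≤ 1, so at least 7 − 1 = 6 must reach 151.
Exactly 6 works: 6 values at 188 and 1 at 150 total 1278; lower one of the high values by 29 (still ≥ 151) to hit 1249.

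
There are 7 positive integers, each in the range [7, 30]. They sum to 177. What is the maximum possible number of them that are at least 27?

6

If k of the values are ≥ 27, the total is ≥ 27k + 7(7 − k).
Setting 27k + 7(7 − k) ≤ 177 gives 20k ≤ 128, so k ≤ 6.
k = 6 is achieved by 6 values at 27 and 1 at 7, total 169; add 8 to one value (staying below 27) to reach 177.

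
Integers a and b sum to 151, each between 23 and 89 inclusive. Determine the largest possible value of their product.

ab = a(151 − a) is maximized when a is as near 151/2 as the bounds allow.
Taking a = 75 and b = 76 (both in [23, 89]) gives ab = 5700.

5700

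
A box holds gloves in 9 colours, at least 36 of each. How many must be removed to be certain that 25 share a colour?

217

In the worst case you draw 24 of each of the 9 colours: 9 × 24 = 216.
One more forces 25 of some colour, so 216 + 1 = 217.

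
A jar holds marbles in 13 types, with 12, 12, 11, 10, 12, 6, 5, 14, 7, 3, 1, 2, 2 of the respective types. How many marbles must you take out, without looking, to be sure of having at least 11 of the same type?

87

In the worst case you take as many as possible of each type without reaching 11: 10 + 10 + 10 + 10 + 10 + 6 + 5 + 10 + 7 + 3 + 1 + 2 + 2 = 86.
The next one must give 11 of some type, so 86 + 1 = 87.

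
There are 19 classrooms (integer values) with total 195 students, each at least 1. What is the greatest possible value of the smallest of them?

10

The average is 195/19 < 11, so some value is ≤ 10.
Taking 14 copies of 10 and 5 copies of 11 gives exactly 195, so 10 is attained.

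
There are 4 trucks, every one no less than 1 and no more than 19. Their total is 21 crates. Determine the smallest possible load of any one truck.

1

Minimizing one value means maximizing the remaining 3.
The other 3 can take up 3 × 19 = 57 ≥ 21 − 1, so one truck can sit at its floor of 1.
Achievable: one at 1 and the other 3 totalling 20, which fits since 3 × 1 ≤ 20 ≤ 3 × 19.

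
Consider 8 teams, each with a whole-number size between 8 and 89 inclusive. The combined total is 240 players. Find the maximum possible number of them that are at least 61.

With k values at 61 or above and the rest at least 8, the sum is at least 64 + 53k.
Since the sum is 240, we need 53k ≤ 176, i.e. k ≤ 3.
k = 3 is achieved by 3 values at 61 and 5 at 8, total 223; add 17 to one value (staying below 61) to reach 240.

3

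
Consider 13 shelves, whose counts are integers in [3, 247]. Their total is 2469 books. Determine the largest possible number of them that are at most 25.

Each value at 25 or below falls at least 247 − 25 = 222 short of the ceiling 247.
The ceiling total is 13 × 247 = 3211, and we need 2469, so at most ⌊(3211 − 2469)/222⌋ = 3 can be that low.
k = 3 is achieved by 3 values at 25 and 10 at 247, total 2545; lower one of the 247's by 76 (still > 25) to reach 2469.

3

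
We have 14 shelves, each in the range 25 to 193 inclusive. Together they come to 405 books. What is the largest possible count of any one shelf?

80

To make one shelf as large as possible, make the other 13 as small as possible.
The other 13 contribute at least 13 × 25 = 325, leaving at most 405 − 325 = 80.
Since 80 ≤ 193, this is achievable: one at 80 and 13 at 25.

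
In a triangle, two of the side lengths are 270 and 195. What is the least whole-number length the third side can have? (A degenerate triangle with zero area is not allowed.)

76

The third side must exceed |270 − 195| = 75.
The smallest integer above 75 is 76.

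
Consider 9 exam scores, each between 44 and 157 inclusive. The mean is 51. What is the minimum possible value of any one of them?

44

To make one score as small as possible, make the other 8 as large as possible.
The total is 9 × 51 = 459.
The other 8 can take up 8 × 157 = 1256 ≥ 459 − 44, so one score can sit at its floor of 44.
Achievable: one at 44 and the other 8 totalling 415, which fits since 8 × 44 ≤ 415 ≤ 8 × 157.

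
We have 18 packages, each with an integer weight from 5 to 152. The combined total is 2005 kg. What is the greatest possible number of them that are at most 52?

Each value at 52 or below falls at least 152 − 52 = 100 short of the ceiling 152.
The ceiling total is 18 × 152 = 2736, and we need 2005, so at most ⌊(2736 − 2005)/100⌋ = 7 can be that low.
k = 7 is achieved by 7 values at 52 and 11 at 152, total 2036; lower one of the 152's by 31 (still > 52) to reach 2005.

7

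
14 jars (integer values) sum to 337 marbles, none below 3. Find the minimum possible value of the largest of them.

Some value must be at least ⌈337/14⌉ = 25, since 14 × 24 = 336 < 337.
Taking 13 copies of 24 and 1 copy of 25 gives exactly 337, so 25 is attained.

25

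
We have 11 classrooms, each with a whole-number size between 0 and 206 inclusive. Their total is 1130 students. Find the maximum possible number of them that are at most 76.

Each value at 76 or below falls at least 206 − 76 = 130 short of the ceiling 206.
The ceiling total is 11 × 206 = 2266, and we need 1130, so at most ⌊(2266 − 1130)/130⌋ = 8 can be that low.
k = 8 is achieved by 8 values at 76 and 3 at 206, total 1226; lower one of the 206's by 96 (still > 76) to reach 1130.

8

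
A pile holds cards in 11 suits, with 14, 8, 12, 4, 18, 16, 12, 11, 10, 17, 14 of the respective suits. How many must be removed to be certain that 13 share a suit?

118

In the worst case you take as many as possible of each suit without reaching 13: 12 + 8 + 12 + 4 + 12 + 12 + 12 + 11 + 10 + 12 + 12 = 117.
The next one must give 13 of some suit, so 117 + 1 = 118.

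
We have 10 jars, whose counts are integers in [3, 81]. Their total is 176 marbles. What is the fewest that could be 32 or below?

6

Let j be the number exceeding 32. Then the total is ≥ 33·j + 3·(10 − j) = 30 + 30j.
So 30j ≤ 146 and j ≤ 4; hence at least 10 − 4 = 6 are ≤ 32.
Exactly 6 works: 6 values at 3 and 4 at 33 total 150; raise one of the low values by 26 (still ≤ 32) to hit 176.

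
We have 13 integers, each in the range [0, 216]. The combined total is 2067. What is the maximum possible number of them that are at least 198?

With k values at 198 or above and the rest at least 0, the sum is at least 0 + 198k.
Since the sum is 2067, we need 198k ≤ 2067, i.e. k ≤ 10.
k = 10 is achieved by 10 values at 198 and 3 at 0, total 1980; add 87 to one value (staying below 198) to reach 2067.

10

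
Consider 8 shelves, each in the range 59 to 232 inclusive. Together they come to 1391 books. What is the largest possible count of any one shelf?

232

To make one shelf as large as possible, make the other 7 as small as possible.
The other 7 contribute at least 7 × 59 = 413, leaving at most 1391 − 413 = 978.
But each shelf is capped at 232, so the maximum is 232.
Achievable: one at 232 and the other 7 totalling 1159, which fits since 7 × 59 ≤ 1159 ≤ 7 × 232.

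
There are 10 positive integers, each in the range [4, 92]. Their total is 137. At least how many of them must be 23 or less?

6

Let j be the number exceeding 23. Then the total is ≥ 24·j + 4·(10 − j) = 40 + 20j.
So 20j ≤ 97 and j ≤ 4; hence at least 10 − 4 = 6 are ≤ 23.
Exactly 6 works: 6 values at 4 and 4 at 24 total 120; raise one of the low values by 17 (still ≤ 23) to hit 137.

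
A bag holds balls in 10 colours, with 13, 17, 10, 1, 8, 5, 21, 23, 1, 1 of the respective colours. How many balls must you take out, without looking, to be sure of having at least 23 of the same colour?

100

In the worst case you take as many as possible of each colour without reaching 23: 13 + 17 + 10 + 1 + 8 + 5 + 21 + 22 + 1 + 1 = 99.
The next one must give 23 of some colour, so 99 + 1 = 100.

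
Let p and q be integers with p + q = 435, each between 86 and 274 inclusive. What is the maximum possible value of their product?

47306

pq = p(435 − p) is maximized when p is as near 435/2 as the bounds allow.
Taking p = 217 and q = 218 (both in [86, 274]) gives pq = 47306.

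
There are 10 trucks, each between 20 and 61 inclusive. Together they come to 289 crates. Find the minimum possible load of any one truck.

To make one truck as small as possible, make the other 9 as large as possible.
The other 9 can take up 9 × 61 = 549 ≥ 289 − 20, so one truck can sit at its floor of 20.
Achievable: one at 20 and the other 9 totalling 269, which fits since 9 × 20 ≤ 269 ≤ 9 × 61.

20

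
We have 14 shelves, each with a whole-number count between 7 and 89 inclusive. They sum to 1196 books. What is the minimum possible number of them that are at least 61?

13

Suppose at most 14 − j of them reach 61; then j values are ≤ 60 and the rest ≤ 89.
The total is then ≤ 60·j + 89·(14 − j) = 1246 − 29j. For this to be ≥ 1196 we need j ≤ 1, so at least 14 − 1 = 13 must reach 61.
Exactly 13 works: 13 values at 89 and 1 at 60 total 1217; lower one of the high values by 21 (still ≥ 61) to hit 1196.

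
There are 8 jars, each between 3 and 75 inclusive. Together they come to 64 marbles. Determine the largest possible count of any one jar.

To make one jar as large as possible, make the other 7 as small as possible.
The other 7 contribute at least 7 × 3 = 21, leaving at most 64 − 21 = 43.
Since 43 ≤ 75, this is achievable: one at 43 and 7 at 3.

43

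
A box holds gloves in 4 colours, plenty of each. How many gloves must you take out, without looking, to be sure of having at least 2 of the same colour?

In the worst case you draw 1 of each of the 4 colours: 4 × 1 = 4.
One more forces 2 of some colour, so 4 + 1 = 5.

5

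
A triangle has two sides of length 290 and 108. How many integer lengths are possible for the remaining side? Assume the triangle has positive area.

215

The triangle inequality gives |290 − 108| < c < 290 + 108, i.e. 182 < c < 398.
So c can be any integer from 183 to 397: 215 values.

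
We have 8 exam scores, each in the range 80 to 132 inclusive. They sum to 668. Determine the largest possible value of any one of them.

To make one score as large as possible, make the other 7 as small as possible.
The other 7 contribute at least 7 × 80 = 560, leaving at most 668 − 560 = 108.
Since 108 ≤ 132, this is achievable: one at 108 and 7 at 80.

108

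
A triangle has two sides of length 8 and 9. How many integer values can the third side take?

The triangle inequality gives |8 − 9| < c < 8 + 9, i.e. 1 < c < 17.
So c can be any integer from 2 to 16: 15 values.

15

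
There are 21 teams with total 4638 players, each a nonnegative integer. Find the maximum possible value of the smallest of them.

220

The average is 4638/21 < 221, so some value is ≤ 220.
Equality holds with 3 values of 220 and 18 values of 221.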